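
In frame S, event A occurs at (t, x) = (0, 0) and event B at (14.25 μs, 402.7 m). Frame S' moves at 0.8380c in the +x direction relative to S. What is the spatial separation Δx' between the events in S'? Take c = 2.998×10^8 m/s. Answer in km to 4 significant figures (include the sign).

Δx' ≈ -5.823 km

γ = 1/√(1 − 0.8380²) = 1.83261
Δx' = γ(Δx − vΔt) = 1.83261 × (402.7 m − 0.8380×(2.998×10^8 m/s)×14.25×10^-6 s)
= 1.83261 × (-3177.36 m) = -5.823 km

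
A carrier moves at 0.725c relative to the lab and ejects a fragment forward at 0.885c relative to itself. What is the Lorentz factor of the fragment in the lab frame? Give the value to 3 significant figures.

u_lab = (0.885 + 0.725)/(1 + 0.885×0.725) = 1.610/1.64162 = 0.980736
γ = 1/√(1 − 0.980736²) = 5.12

γ ≈ 5.12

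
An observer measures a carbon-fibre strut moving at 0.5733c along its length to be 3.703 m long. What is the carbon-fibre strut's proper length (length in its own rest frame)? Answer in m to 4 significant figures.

L₀ ≈ 4.519 m

γ = 1/√(1 − 0.5733²) = 1.22049
L₀ = γL = 1.22049 × 3.703 = 4.519 m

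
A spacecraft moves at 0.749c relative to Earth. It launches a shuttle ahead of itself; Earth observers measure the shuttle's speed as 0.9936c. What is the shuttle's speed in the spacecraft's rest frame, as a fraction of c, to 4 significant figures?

u' ≈ 0.9562c

Inverse velocity addition: u' = (u − v)/(1 − uv/c²)
= (0.9936 − 0.749)/(1 − 0.9936×0.749) = 0.2446/0.255794 = 0.9562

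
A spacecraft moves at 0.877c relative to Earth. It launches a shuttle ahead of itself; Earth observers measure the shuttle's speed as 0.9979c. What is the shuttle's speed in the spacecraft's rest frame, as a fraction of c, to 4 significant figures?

u' ≈ 0.9684c

Inverse velocity addition: u' = (u − v)/(1 − uv/c²)
= (0.9979 − 0.877)/(1 − 0.9979×0.877) = 0.1209/0.124842 = 0.9684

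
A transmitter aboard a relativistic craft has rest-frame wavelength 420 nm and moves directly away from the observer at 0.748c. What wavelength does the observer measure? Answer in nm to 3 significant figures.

λ_obs ≈ 1110 nm

Relativistic Doppler: λ_obs = λ_src √((1+β)/(1−β))
= 420 × √(1.7480/0.25200) = 420 × 2.6337 = 1110 nm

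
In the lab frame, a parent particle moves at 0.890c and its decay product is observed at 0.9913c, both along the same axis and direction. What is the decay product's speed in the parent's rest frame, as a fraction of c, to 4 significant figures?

u' ≈ 0.8603c

Inverse velocity addition: u' = (u − v)/(1 − uv/c²)
= (0.9913 − 0.890)/(1 − 0.9913×0.890) = 0.1013/0.117743 = 0.8603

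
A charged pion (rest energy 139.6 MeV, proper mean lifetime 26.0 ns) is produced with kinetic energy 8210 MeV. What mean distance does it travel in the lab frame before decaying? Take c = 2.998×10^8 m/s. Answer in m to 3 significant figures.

d ≈ 466 m

γ = 1 + K/(m₀c²) = 1 + 8210/139.6 = 59.811
β = √(1 − 1/γ²) = 0.99986
Dilated lifetime: γτ₀ = 59.811 × 26.0 ns = 1555.1 ns
d = βc·γτ₀ = 0.99986 × (2.998×10^8 m/s) × 1.5551×10^-6 s = 466 m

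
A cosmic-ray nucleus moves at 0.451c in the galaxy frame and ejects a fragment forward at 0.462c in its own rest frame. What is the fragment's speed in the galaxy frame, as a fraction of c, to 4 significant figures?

Compose boost 2: (0.462 + 0.451)/(1 + 0.462×0.451) = 0.9130/1.20836 = 0.7556

u ≈ 0.7556c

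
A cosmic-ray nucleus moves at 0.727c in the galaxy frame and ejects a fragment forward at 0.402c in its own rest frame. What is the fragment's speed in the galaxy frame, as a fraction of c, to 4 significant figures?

Compose boost 2: (0.402 + 0.727)/(1 + 0.402×0.727) = 1.129/1.29225 = 0.8737

u ≈ 0.8737c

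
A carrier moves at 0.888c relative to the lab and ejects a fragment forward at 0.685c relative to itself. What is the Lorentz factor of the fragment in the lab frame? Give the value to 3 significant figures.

γ ≈ 4.80

u_lab = (0.685 + 0.888)/(1 + 0.685×0.888) = 1.573/1.60828 = 0.978064
γ = 1/√(1 − 0.978064²) = 4.80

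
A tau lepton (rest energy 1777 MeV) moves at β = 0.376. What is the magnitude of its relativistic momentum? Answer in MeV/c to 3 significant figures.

γ = 1/√(1 − 0.376²) = 1.0792
p = γβm₀c = 1.0792 × 0.376 × 1777 MeV/c = 721 MeV/c

p ≈ 721 MeV/c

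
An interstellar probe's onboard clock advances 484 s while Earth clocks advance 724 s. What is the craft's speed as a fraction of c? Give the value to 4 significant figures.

β ≈ 0.7437

γ = Δt/τ₀ = 724/484 = 1.49587
β = √(1 − 1/γ²) = √(1 − 1/1.49587²) = 0.7437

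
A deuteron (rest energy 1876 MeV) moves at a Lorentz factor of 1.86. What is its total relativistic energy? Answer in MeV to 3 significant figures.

E ≈ 3490 MeV

γ = 1.86 (given)
E = γm₀c² = 1.86 × 1876 MeV = 3490 MeV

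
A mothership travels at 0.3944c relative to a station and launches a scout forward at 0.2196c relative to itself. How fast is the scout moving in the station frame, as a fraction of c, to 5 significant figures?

Compose boost 2: (0.2196 + 0.3944)/(1 + 0.2196×0.3944) = 0.61400/1.086610 = 0.56506

u ≈ 0.56506c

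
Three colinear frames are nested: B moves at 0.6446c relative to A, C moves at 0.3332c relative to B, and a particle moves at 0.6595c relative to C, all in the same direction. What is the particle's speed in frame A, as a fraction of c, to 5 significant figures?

Compose boost 2: (0.3332 + 0.6446)/(1 + 0.3332×0.6446) = 0.97780/1.214781 = 0.8049189
Compose boost 3: (0.6595 + 0.8049189)/(1 + 0.6595×0.8049189) = 1.464419/1.530844 = 0.95661

u ≈ 0.95661c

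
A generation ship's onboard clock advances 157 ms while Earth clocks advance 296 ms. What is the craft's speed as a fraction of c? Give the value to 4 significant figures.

γ = Δt/τ₀ = 296/157 = 1.88535
β = √(1 − 1/γ²) = √(1 − 1/1.88535²) = 0.8477

β ≈ 0.8477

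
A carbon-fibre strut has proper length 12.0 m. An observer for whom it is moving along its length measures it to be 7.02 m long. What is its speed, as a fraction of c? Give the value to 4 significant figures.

β ≈ 0.8110

γ = L₀/L = 12.0/7.02 = 1.70940
β = √(1 − 1/γ²) = 0.8110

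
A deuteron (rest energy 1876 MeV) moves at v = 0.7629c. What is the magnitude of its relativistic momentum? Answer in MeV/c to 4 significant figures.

γ = 1/√(1 − 0.7629²) = 1.54675
p = γβm₀c = 1.54675 × 0.7629 × 1876 MeV/c = 2214 MeV/c

p ≈ 2214 MeV/c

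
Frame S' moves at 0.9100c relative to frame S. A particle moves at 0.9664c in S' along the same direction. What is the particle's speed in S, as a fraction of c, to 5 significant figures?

Relativistic velocity addition: u = (u' + v)/(1 + u'v/c²)
= (0.9664 + 0.9100)/(1 + 0.9664×0.9100) = 1.8764/1.879424 = 0.99839

u ≈ 0.99839c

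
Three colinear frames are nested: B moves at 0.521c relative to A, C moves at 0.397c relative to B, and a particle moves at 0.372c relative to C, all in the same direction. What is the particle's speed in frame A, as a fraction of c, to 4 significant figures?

Compose boost 2: (0.397 + 0.521)/(1 + 0.397×0.521) = 0.9180/1.20684 = 0.760666
Compose boost 3: (0.372 + 0.760666)/(1 + 0.372×0.760666) = 1.13267/1.28297 = 0.8828

u ≈ 0.8828c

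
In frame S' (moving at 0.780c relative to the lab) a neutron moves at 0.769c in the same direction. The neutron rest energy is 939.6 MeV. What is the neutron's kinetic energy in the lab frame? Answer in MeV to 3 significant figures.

u_lab = (0.769 + 0.780)/(1 + 0.769×0.780) = 0.968234
γ = 1/√(1 − 0.968234²) = 3.9993
K = (γ − 1)m₀c² = (3.9993 − 1) × 939.6 = 2.9993 × 939.6 = 2820 MeV

K ≈ 2820 MeV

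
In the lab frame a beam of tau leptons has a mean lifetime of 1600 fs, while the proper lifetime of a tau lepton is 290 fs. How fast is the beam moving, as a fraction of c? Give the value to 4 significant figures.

β ≈ 0.9834

γ = Δt/τ₀ = 1600/290 = 5.51724
β = √(1 − 1/γ²) = √(1 − 1/5.51724²) = 0.9834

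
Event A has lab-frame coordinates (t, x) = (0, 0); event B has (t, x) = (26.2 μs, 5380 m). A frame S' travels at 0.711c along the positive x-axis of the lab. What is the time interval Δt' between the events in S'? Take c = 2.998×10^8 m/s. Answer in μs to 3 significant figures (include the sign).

Δt' ≈ 19.1 μs

γ = 1/√(1 − 0.711²) = 1.4221
Δt' = γ(Δt − vΔx/c²) = 1.4221 × (26.2 μs − 0.711×5380 m / (2.998×10^8 m/s))
= 1.4221 × (13.441 μs) = 19.1 μs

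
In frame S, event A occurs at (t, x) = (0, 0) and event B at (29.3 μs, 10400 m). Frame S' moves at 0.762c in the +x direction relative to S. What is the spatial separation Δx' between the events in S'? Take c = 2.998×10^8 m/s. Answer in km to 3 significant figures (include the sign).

γ = 1/√(1 − 0.762²) = 1.5442
Δx' = γ(Δx − vΔt) = 1.5442 × (10400 m − 0.762×(2.998×10^8 m/s)×29.3×10^-6 s)
= 1.5442 × (3706.5 m) = 5.72 km

Δx' ≈ 5.72 km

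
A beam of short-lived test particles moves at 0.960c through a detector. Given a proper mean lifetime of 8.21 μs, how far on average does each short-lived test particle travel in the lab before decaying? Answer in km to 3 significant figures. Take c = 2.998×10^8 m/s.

d ≈ 8.44 km

γ = 1/√(1 − 0.960²) = 3.5714
Dilated lifetime: Δt = γτ₀ = 3.5714 × 8.21 μs = 29.321 μs
d = vΔt = 0.960c × 29.321 μs = 2.8781×10^8 m/s × 2.9321×10^-5 s = 8.44 km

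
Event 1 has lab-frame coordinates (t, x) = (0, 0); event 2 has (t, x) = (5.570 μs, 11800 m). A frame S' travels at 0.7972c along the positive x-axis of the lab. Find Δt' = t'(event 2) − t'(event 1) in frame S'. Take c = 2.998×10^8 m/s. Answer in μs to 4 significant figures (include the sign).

Δt' ≈ -42.75 μs

γ = 1/√(1 − 0.7972²) = 1.65641
Δt' = γ(Δt − vΔx/c²) = 1.65641 × (5.570 μs − 0.7972×11800 m / (2.998×10^8 m/s))
= 1.65641 × (-25.8075 μs) = -42.75 μs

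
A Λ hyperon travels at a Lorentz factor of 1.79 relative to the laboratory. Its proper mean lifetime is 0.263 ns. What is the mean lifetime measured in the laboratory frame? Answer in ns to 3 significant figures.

γ = 1.79 (given)
Time dilation: Δt = γτ₀ = 1.79 × 0.263 ns = 0.471 ns

Δt ≈ 0.471 ns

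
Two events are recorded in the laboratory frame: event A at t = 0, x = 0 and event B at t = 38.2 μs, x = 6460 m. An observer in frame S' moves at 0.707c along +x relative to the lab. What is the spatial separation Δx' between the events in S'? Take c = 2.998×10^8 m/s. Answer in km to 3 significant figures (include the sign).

Δx' ≈ -2.31 km

γ = 1/√(1 − 0.707²) = 1.4140
Δx' = γ(Δx − vΔt) = 1.4140 × (6460 m − 0.707×(2.998×10^8 m/s)×38.2×10^-6 s)
= 1.4140 × (-1636.8 m) = -2.31 km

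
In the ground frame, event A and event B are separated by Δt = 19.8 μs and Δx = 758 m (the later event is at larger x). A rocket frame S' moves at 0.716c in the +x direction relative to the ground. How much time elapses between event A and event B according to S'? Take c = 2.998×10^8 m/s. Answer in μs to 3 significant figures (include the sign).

Δt' ≈ 25.8 μs

γ = 1/√(1 − 0.716²) = 1.4325
Δt' = γ(Δt − vΔx/c²) = 1.4325 × (19.8 μs − 0.716×758 m / (2.998×10^8 m/s))
= 1.4325 × (17.990 μs) = 25.8 μs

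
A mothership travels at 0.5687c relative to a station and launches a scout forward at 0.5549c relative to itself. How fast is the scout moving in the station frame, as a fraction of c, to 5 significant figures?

u ≈ 0.85408c

Compose boost 2: (0.5549 + 0.5687)/(1 + 0.5549×0.5687) = 1.1236/1.315572 = 0.85408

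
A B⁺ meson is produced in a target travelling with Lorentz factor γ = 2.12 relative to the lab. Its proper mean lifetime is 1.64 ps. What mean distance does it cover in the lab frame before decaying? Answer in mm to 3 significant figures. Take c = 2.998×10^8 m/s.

d ≈ 0.919 mm

β = √(1 − 1/γ²) = √(1 − 1/2.12²) = 0.88176
Dilated lifetime: Δt = γτ₀ = 2.12 × 1.64 ps = 3.4768 ps
d = vΔt = 0.88176c × 3.4768 ps = 2.6435×10^8 m/s × 3.4768×10^-12 s = 0.919 mm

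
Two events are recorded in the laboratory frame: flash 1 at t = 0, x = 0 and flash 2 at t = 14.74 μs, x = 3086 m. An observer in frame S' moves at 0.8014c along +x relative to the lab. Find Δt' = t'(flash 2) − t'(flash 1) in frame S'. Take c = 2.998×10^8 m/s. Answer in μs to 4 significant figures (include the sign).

γ = 1/√(1 − 0.8014²) = 1.67188
Δt' = γ(Δt − vΔx/c²) = 1.67188 × (14.74 μs − 0.8014×3086 m / (2.998×10^8 m/s))
= 1.67188 × (6.49077 μs) = 10.85 μs

Δt' ≈ 10.85 μs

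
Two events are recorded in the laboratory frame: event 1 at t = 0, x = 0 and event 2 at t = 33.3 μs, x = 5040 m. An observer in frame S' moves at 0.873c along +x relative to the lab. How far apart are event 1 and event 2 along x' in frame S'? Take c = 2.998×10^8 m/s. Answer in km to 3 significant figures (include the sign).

γ = 1/√(1 − 0.873²) = 2.0504
Δx' = γ(Δx − vΔt) = 2.0504 × (5040 m − 0.873×(2.998×10^8 m/s)×33.3×10^-6 s)
= 2.0504 × (-3675.5 m) = -7.54 km

Δx' ≈ -7.54 km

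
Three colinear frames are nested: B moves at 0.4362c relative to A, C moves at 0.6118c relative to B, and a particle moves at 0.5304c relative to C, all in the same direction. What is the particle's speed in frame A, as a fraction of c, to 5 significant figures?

u ≈ 0.94361c

Compose boost 2: (0.6118 + 0.4362)/(1 + 0.6118×0.4362) = 1.0480/1.266867 = 0.8272375
Compose boost 3: (0.5304 + 0.8272375)/(1 + 0.5304×0.8272375) = 1.357637/1.438767 = 0.94361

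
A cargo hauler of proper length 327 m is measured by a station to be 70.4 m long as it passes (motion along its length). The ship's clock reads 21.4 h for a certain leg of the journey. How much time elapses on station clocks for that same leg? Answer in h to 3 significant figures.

Δt ≈ 99.4 h

Length contraction ⇒ γ = L₀/L = 327/70.4 = 4.6449
Time dilation: Δt = γτ₀ = 4.6449 × 21.4 h = 99.4 h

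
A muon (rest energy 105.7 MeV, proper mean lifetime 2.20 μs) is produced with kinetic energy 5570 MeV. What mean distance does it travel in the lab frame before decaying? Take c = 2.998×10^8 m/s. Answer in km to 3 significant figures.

d ≈ 35.4 km

γ = 1 + K/(m₀c²) = 1 + 5570/105.7 = 53.696
β = √(1 − 1/γ²) = 0.99983
Dilated lifetime: γτ₀ = 53.696 × 2.20 μs = 118.13 μs
d = βc·γτ₀ = 0.99983 × (2.998×10^8 m/s) × 0.00011813 s = 35.4 km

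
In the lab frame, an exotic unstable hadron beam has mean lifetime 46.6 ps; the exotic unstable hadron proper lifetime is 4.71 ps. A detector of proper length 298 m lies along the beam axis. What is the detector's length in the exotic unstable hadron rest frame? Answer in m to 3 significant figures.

Time dilation ⇒ γ = Δt/τ₀ = 46.6/4.71 = 9.8938
Length contraction: L = L₀/γ = 298/9.8938 = 30.1 m

L ≈ 30.1 m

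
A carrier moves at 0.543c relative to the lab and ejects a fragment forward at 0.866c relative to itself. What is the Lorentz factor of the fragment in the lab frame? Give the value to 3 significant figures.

u_lab = (0.866 + 0.543)/(1 + 0.866×0.543) = 1.409/1.47024 = 0.958348
γ = 1/√(1 − 0.958348²) = 3.50

γ ≈ 3.50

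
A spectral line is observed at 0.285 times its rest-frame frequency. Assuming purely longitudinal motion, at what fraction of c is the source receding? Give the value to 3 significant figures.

β ≈ 0.850

f_obs/f_src = √((1−β)/(1+β)) = 0.285  ⇒  (1−β)/(1+β) = 0.081225
β = |1 − D²|/(1 + D²) = |1 − 0.081225|/(1 + 0.081225) = 0.850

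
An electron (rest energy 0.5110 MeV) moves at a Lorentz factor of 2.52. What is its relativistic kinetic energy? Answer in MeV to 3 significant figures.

γ = 2.52 (given)
K = (γ − 1)m₀c² = (2.52 − 1) × 0.5110 MeV = 1.5200 × 0.5110 MeV = 0.777 MeV

K ≈ 0.777 MeV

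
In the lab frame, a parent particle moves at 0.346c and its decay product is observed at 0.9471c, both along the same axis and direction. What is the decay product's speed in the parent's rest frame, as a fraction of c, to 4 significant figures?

Inverse velocity addition: u' = (u − v)/(1 − uv/c²)
= (0.9471 − 0.346)/(1 − 0.9471×0.346) = 0.6011/0.672303 = 0.8941

u' ≈ 0.8941c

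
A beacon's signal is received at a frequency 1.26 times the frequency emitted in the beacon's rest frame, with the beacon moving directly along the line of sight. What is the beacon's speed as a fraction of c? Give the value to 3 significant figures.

β ≈ 0.227

f_obs/f_src = √((1+β)/(1−β)) = 1.26  ⇒  (1+β)/(1−β) = 1.5876
β = |1 − D²|/(1 + D²) = |1 − 1.5876|/(1 + 1.5876) = 0.227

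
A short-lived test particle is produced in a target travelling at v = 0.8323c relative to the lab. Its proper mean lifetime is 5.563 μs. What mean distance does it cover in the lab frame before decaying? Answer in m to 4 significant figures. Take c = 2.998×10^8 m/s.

γ = 1/√(1 − 0.8323²) = 1.80399
Dilated lifetime: Δt = γτ₀ = 1.80399 × 5.563 μs = 10.0356 μs
d = vΔt = 0.8323c × 10.0356 μs = 2.49524×10^8 m/s × 1.00356×10^-5 s = 2504 m

d ≈ 2504 m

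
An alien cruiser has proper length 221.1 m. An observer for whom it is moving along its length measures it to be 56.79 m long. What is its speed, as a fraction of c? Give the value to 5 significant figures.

β ≈ 0.96645

γ = L₀/L = 221.1/56.79 = 3.893291
β = √(1 − 1/γ²) = 0.96645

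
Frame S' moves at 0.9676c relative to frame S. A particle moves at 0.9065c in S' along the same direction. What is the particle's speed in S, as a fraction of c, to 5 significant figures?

u ≈ 0.99839c

Relativistic velocity addition: u = (u' + v)/(1 + u'v/c²)
= (0.9065 + 0.9676)/(1 + 0.9065×0.9676) = 1.8741/1.877129 = 0.99839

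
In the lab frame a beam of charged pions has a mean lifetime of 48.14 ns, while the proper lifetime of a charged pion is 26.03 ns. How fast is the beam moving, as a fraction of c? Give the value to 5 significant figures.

β ≈ 0.84121

γ = Δt/τ₀ = 48.14/26.03 = 1.849405
β = √(1 − 1/γ²) = √(1 − 1/1.849405²) = 0.84121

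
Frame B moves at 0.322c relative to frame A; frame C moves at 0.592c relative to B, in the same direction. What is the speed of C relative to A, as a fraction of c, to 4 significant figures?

Compose boost 2: (0.592 + 0.322)/(1 + 0.592×0.322) = 0.9140/1.19062 = 0.7677

u ≈ 0.7677c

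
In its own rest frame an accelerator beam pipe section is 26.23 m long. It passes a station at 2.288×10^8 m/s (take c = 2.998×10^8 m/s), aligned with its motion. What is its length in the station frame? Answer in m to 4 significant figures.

L ≈ 16.95 m

β = v/c = 2.288×10^8 / 2.998×10^8 = 0.763175
γ = 1/√(1 − 0.763175²) = 1.54753
Length contraction: L = L₀/γ = 26.23/1.54753 = 16.95 m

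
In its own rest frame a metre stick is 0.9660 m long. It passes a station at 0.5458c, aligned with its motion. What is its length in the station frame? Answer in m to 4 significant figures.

γ = 1/√(1 − 0.5458²) = 1.19344
Length contraction: L = L₀/γ = 0.9660/1.19344 = 0.8094 m

L ≈ 0.8094 m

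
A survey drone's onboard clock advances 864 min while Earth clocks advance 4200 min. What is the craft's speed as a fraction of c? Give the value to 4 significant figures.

β ≈ 0.9786

γ = Δt/τ₀ = 4200/864 = 4.86111
β = √(1 − 1/γ²) = √(1 − 1/4.86111²) = 0.9786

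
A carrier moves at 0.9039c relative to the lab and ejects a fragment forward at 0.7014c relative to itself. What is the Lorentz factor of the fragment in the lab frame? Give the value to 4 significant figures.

γ ≈ 5.359

u_lab = (0.7014 + 0.9039)/(1 + 0.7014×0.9039) = 1.6053/1.633995 = 0.9824385
γ = 1/√(1 − 0.9824385²) = 5.359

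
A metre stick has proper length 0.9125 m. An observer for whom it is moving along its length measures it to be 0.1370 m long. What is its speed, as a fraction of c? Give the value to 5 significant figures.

β ≈ 0.98867

γ = L₀/L = 0.9125/0.1370 = 6.660584
β = √(1 − 1/γ²) = 0.98867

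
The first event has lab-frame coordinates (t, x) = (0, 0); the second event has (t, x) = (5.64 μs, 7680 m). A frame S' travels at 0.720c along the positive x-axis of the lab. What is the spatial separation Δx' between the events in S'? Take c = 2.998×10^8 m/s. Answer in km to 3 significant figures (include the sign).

Δx' ≈ 9.31 km

γ = 1/√(1 − 0.720²) = 1.4410
Δx' = γ(Δx − vΔt) = 1.4410 × (7680 m − 0.720×(2.998×10^8 m/s)×5.64×10^-6 s)
= 1.4410 × (6462.6 m) = 9.31 km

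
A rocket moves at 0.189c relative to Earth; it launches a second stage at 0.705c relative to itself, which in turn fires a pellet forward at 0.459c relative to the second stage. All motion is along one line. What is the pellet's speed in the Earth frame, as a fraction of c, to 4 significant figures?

u ≈ 0.9161c

Compose boost 2: (0.705 + 0.189)/(1 + 0.705×0.189) = 0.8940/1.13325 = 0.788885
Compose boost 3: (0.459 + 0.788885)/(1 + 0.459×0.788885) = 1.24789/1.36210 = 0.9161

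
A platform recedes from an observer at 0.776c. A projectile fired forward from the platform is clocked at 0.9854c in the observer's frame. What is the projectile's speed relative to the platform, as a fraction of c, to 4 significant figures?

u' ≈ 0.8898c

Inverse velocity addition: u' = (u − v)/(1 − uv/c²)
= (0.9854 − 0.776)/(1 − 0.9854×0.776) = 0.2094/0.235330 = 0.8898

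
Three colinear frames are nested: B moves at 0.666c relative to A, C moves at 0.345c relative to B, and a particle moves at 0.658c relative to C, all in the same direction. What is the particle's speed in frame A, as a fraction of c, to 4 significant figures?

u ≈ 0.9605c

Compose boost 2: (0.345 + 0.666)/(1 + 0.345×0.666) = 1.011/1.22977 = 0.822105
Compose boost 3: (0.658 + 0.822105)/(1 + 0.658×0.822105) = 1.48010/1.54095 = 0.9605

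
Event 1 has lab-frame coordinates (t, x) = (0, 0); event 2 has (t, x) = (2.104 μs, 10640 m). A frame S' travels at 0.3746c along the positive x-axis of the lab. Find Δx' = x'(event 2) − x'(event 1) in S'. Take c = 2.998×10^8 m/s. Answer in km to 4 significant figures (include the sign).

Δx' ≈ 11.22 km

γ = 1/√(1 − 0.3746²) = 1.07853
Δx' = γ(Δx − vΔt) = 1.07853 × (10640 m − 0.3746×(2.998×10^8 m/s)×2.104×10^-6 s)
= 1.07853 × (10403.7 m) = 11.22 km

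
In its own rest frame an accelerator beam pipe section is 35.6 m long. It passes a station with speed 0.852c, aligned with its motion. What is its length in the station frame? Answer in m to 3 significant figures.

γ = 1/√(1 − 0.852²) = 1.9101
Length contraction: L = L₀/γ = 35.6/1.9101 = 18.6 m

L ≈ 18.6 m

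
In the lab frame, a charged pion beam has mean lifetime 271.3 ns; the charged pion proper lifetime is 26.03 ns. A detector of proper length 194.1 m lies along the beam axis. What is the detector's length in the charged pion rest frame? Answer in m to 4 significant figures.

Time dilation ⇒ γ = Δt/τ₀ = 271.3/26.03 = 10.4226
Length contraction: L = L₀/γ = 194.1/10.4226 = 18.62 m

L ≈ 18.62 m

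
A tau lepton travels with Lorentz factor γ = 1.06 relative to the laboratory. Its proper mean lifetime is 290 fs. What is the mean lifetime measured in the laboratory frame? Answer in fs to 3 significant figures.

γ = 1.06 (given)
Time dilation: Δt = γτ₀ = 1.06 × 290 fs = 307 fs

Δt ≈ 307 fs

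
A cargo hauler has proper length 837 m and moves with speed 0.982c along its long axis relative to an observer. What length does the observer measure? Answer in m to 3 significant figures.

γ = 1/√(1 − 0.982²) = 5.2943
Length contraction: L = L₀/γ = 837/5.2943 = 158 m

L ≈ 158 m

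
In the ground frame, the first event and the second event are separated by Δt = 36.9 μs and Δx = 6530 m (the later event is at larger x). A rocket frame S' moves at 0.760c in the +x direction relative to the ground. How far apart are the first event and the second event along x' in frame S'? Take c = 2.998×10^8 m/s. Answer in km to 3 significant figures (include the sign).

Δx' ≈ -2.89 km

γ = 1/√(1 − 0.760²) = 1.5386
Δx' = γ(Δx − vΔt) = 1.5386 × (6530 m − 0.760×(2.998×10^8 m/s)×36.9×10^-6 s)
= 1.5386 × (-1877.6 m) = -2.89 km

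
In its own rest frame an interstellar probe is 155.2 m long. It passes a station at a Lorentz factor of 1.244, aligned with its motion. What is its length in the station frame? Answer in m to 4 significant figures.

γ = 1.244 (given)
Length contraction: L = L₀/γ = 155.2/1.244 = 124.8 m

L ≈ 124.8 m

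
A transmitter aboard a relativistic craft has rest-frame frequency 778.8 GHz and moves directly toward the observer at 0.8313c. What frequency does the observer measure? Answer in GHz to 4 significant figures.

f_obs ≈ 2566 GHz

Relativistic Doppler: f_obs = f_src √((1+β)/(1−β))
= 778.8 × √(1.83130/0.168700) = 778.8 × 3.29475 = 2566 GHz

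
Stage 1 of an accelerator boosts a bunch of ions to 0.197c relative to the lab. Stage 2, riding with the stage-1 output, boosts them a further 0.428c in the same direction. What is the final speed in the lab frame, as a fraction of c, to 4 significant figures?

u ≈ 0.5764c

Compose boost 2: (0.428 + 0.197)/(1 + 0.428×0.197) = 0.6250/1.08432 = 0.5764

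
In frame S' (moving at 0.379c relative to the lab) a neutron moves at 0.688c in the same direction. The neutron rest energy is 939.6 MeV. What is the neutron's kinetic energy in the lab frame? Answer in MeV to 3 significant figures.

K ≈ 824 MeV

u_lab = (0.688 + 0.379)/(1 + 0.688×0.379) = 0.846320
γ = 1/√(1 − 0.846320²) = 1.8773
K = (γ − 1)m₀c² = (1.8773 − 1) × 939.6 = 0.87732 × 939.6 = 824 MeV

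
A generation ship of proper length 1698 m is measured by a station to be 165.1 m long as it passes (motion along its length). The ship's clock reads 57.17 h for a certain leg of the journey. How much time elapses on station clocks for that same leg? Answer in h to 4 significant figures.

Δt ≈ 588.0 h

Length contraction ⇒ γ = L₀/L = 1698/165.1 = 10.2847
Time dilation: Δt = γτ₀ = 10.2847 × 57.17 h = 588.0 h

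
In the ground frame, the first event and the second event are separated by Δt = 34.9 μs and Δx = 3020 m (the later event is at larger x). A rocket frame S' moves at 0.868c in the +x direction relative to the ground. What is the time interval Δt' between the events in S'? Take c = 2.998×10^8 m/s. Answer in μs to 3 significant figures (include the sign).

Δt' ≈ 52.7 μs

γ = 1/√(1 − 0.868²) = 2.0138
Δt' = γ(Δt − vΔx/c²) = 2.0138 × (34.9 μs − 0.868×3020 m / (2.998×10^8 m/s))
= 2.0138 × (26.156 μs) = 52.7 μs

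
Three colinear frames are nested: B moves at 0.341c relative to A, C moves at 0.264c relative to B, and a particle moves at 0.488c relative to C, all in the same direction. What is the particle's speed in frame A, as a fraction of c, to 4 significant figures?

Compose boost 2: (0.264 + 0.341)/(1 + 0.264×0.341) = 0.6050/1.09002 = 0.555034
Compose boost 3: (0.488 + 0.555034)/(1 + 0.488×0.555034) = 1.04303/1.27086 = 0.8207

u ≈ 0.8207c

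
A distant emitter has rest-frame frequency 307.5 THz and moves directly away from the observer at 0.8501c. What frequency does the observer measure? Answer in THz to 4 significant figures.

f_obs ≈ 87.53 THz

Relativistic Doppler: f_obs = f_src √((1−β)/(1+β))
= 307.5 × √(0.149900/1.85010) = 307.5 × 0.284645 = 87.53 THz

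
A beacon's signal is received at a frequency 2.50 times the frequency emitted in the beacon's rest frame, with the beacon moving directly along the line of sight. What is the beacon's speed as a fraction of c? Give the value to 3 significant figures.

β ≈ 0.724

f_obs/f_src = √((1+β)/(1−β)) = 2.50  ⇒  (1+β)/(1−β) = 6.2500
β = |1 − D²|/(1 + D²) = |1 − 6.2500|/(1 + 6.2500) = 0.724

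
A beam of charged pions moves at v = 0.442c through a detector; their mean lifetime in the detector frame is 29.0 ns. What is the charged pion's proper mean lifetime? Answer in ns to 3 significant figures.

γ = 1/√(1 − 0.442²) = 1.1148
Proper time: τ₀ = Δt/γ = 29.0/1.1148 = 26.0 ns

τ₀ ≈ 26.0 ns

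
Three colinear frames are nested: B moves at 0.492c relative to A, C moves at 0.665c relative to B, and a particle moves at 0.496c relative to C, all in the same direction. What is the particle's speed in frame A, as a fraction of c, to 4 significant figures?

Compose boost 2: (0.665 + 0.492)/(1 + 0.665×0.492) = 1.157/1.32718 = 0.871773
Compose boost 3: (0.496 + 0.871773)/(1 + 0.496×0.871773) = 1.36777/1.43240 = 0.9549

u ≈ 0.9549c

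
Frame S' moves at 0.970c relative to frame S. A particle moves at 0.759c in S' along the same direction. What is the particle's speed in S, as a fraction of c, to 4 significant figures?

u ≈ 0.9958c

Relativistic velocity addition: u = (u' + v)/(1 + u'v/c²)
= (0.759 + 0.970)/(1 + 0.759×0.970) = 1.729/1.73623 = 0.9958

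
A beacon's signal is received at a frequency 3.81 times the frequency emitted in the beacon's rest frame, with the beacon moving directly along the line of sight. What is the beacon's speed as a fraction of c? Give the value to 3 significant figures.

β ≈ 0.871

f_obs/f_src = √((1+β)/(1−β)) = 3.81  ⇒  (1+β)/(1−β) = 14.516
β = |1 − D²|/(1 + D²) = |1 − 14.516|/(1 + 14.516) = 0.871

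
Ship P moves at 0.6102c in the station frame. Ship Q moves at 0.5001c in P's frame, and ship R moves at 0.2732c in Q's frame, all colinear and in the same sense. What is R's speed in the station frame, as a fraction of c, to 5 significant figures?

Compose boost 2: (0.5001 + 0.6102)/(1 + 0.5001×0.6102) = 1.1103/1.305161 = 0.8506996
Compose boost 3: (0.2732 + 0.8506996)/(1 + 0.2732×0.8506996) = 1.123900/1.232411 = 0.91195

u ≈ 0.91195c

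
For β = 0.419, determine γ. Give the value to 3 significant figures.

γ = 1/√(1 − β²) = 1/√(1 − 0.419²) = 1/√(0.82444) = 1.10

γ ≈ 1.10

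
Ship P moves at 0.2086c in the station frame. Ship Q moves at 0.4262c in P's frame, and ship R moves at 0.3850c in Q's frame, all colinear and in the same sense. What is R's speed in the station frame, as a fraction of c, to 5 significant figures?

u ≈ 0.79054c

Compose boost 2: (0.4262 + 0.2086)/(1 + 0.4262×0.2086) = 0.63480/1.088905 = 0.5829708
Compose boost 3: (0.3850 + 0.5829708)/(1 + 0.3850×0.5829708) = 0.9679708/1.224444 = 0.79054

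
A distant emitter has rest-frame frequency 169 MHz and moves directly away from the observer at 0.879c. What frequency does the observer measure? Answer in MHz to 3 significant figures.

Relativistic Doppler: f_obs = f_src √((1−β)/(1+β))
= 169 × √(0.12100/1.8790) = 169 × 0.25376 = 42.9 MHz

f_obs ≈ 42.9 MHz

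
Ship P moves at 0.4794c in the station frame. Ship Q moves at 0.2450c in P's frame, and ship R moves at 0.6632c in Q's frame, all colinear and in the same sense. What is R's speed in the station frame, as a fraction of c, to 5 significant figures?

Compose boost 2: (0.2450 + 0.4794)/(1 + 0.2450×0.4794) = 0.72440/1.117453 = 0.6482599
Compose boost 3: (0.6632 + 0.6482599)/(1 + 0.6632×0.6482599) = 1.311460/1.429926 = 0.91715

u ≈ 0.91715c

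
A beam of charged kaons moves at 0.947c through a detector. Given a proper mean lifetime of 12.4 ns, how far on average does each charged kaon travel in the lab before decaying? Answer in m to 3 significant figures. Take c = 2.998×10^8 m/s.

γ = 1/√(1 − 0.947²) = 3.1130
Dilated lifetime: Δt = γτ₀ = 3.1130 × 12.4 ns = 38.601 ns
d = vΔt = 0.947c × 38.601 ns = 2.8391×10^8 m/s × 3.8601×10^-8 s = 11.0 m

d ≈ 11.0 m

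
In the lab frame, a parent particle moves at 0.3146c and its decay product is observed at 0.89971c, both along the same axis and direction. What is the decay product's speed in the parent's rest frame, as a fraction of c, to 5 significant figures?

u' ≈ 0.81611c

Inverse velocity addition: u' = (u − v)/(1 − uv/c²)
= (0.89971 − 0.3146)/(1 − 0.89971×0.3146) = 0.58511/0.7169512 = 0.81611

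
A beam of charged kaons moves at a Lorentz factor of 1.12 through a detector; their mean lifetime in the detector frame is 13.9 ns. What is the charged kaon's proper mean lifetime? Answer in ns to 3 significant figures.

γ = 1.12 (given)
Proper time: τ₀ = Δt/γ = 13.9/1.12 = 12.4 ns

τ₀ ≈ 12.4 ns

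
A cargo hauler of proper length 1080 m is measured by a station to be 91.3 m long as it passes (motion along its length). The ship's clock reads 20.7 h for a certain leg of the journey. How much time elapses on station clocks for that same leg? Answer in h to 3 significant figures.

Length contraction ⇒ γ = L₀/L = 1080/91.3 = 11.829
Time dilation: Δt = γτ₀ = 11.829 × 20.7 h = 245 h

Δt ≈ 245 h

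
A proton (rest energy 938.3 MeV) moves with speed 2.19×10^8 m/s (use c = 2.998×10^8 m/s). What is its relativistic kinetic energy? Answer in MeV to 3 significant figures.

K ≈ 436 MeV

β = v/c = 2.19×10^8 / 2.998×10^8 = 0.73049
γ = 1/√(1 − 0.73049²) = 1.4643
K = (γ − 1)m₀c² = (1.4643 − 1) × 938.3 MeV = 0.46429 × 938.3 MeV = 436 MeV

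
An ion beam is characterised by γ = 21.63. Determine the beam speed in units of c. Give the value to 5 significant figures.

β ≈ 0.99893

β = √(1 − 1/γ²) = √(1 − 1/21.63²) = √(0.9978626) = 0.99893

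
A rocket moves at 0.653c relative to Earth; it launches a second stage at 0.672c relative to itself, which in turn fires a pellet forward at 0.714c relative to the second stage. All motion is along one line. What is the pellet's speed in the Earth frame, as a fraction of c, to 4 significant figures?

Compose boost 2: (0.672 + 0.653)/(1 + 0.672×0.653) = 1.325/1.43882 = 0.920896
Compose boost 3: (0.714 + 0.920896)/(1 + 0.714×0.920896) = 1.63490/1.65752 = 0.9864

u ≈ 0.9864c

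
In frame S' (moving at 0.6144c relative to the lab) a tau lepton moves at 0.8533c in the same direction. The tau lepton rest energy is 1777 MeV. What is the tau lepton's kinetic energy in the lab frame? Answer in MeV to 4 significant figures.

u_lab = (0.8533 + 0.6144)/(1 + 0.8533×0.6144) = 0.9628887
γ = 1/√(1 − 0.9628887²) = 3.70509
K = (γ − 1)m₀c² = (3.70509 − 1) × 1777 = 2.70509 × 1777 = 4807 MeV

K ≈ 4807 MeV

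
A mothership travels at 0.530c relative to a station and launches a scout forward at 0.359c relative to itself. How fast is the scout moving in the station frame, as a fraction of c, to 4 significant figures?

Compose boost 2: (0.359 + 0.530)/(1 + 0.359×0.530) = 0.8890/1.19027 = 0.7469

u ≈ 0.7469c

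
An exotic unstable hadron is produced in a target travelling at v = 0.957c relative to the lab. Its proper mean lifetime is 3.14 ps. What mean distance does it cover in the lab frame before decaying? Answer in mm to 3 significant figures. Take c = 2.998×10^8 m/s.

d ≈ 3.11 mm

γ = 1/√(1 − 0.957²) = 3.4472
Dilated lifetime: Δt = γτ₀ = 3.4472 × 3.14 ps = 10.824 ps
d = vΔt = 0.957c × 10.824 ps = 2.8691×10^8 m/s × 1.0824×10^-11 s = 3.11 mm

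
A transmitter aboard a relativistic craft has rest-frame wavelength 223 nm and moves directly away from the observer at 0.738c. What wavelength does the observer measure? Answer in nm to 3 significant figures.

Relativistic Doppler: λ_obs = λ_src √((1+β)/(1−β))
= 223 × √(1.7380/0.26200) = 223 × 2.5756 = 574 nm

λ_obs ≈ 574 nm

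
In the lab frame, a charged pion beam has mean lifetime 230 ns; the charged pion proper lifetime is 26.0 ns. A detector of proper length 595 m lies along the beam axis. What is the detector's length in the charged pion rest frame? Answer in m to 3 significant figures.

L ≈ 67.3 m

Time dilation ⇒ γ = Δt/τ₀ = 230/26.0 = 8.8462
Length contraction: L = L₀/γ = 595/8.8462 = 67.3 m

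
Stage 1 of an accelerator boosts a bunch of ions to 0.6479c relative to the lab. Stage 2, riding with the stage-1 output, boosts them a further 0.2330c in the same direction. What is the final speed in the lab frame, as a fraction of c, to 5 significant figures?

u ≈ 0.76536c

Compose boost 2: (0.2330 + 0.6479)/(1 + 0.2330×0.6479) = 0.88090/1.150961 = 0.76536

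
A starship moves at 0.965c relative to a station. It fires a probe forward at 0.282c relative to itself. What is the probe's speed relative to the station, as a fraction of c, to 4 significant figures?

u ≈ 0.9802c

Relativistic velocity addition: u = (u' + v)/(1 + u'v/c²)
= (0.282 + 0.965)/(1 + 0.282×0.965) = 1.247/1.27213 = 0.9802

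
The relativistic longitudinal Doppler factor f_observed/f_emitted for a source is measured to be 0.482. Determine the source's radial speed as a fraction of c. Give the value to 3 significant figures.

β ≈ 0.623

f_obs/f_src = √((1−β)/(1+β)) = 0.482  ⇒  (1−β)/(1+β) = 0.23232
β = |1 − D²|/(1 + D²) = |1 − 0.23232|/(1 + 0.23232) = 0.623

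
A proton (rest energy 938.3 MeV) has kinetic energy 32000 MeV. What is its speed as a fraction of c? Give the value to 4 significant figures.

β ≈ 0.9996

γ = 1 + K/(m₀c²) = 1 + 32000/938.3 = 35.1042
β = √(1 − 1/γ²) = 0.9996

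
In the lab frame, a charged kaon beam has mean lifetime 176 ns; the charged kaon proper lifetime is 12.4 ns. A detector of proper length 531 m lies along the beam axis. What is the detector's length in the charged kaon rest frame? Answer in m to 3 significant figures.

Time dilation ⇒ γ = Δt/τ₀ = 176/12.4 = 14.194
Length contraction: L = L₀/γ = 531/14.194 = 37.4 m

L ≈ 37.4 m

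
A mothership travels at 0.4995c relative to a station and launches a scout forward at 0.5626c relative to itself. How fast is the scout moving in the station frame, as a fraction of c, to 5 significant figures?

u ≈ 0.82911c

Compose boost 2: (0.5626 + 0.4995)/(1 + 0.5626×0.4995) = 1.0621/1.281019 = 0.82911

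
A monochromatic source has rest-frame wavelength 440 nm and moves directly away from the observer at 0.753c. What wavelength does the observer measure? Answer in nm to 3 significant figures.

Relativistic Doppler: λ_obs = λ_src √((1+β)/(1−β))
= 440 × √(1.7530/0.24700) = 440 × 2.6641 = 1170 nm

λ_obs ≈ 1170 nm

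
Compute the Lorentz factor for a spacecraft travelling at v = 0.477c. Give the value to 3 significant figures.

γ ≈ 1.14

γ = 1/√(1 − β²) = 1/√(1 − 0.477²) = 1/√(0.77247) = 1.14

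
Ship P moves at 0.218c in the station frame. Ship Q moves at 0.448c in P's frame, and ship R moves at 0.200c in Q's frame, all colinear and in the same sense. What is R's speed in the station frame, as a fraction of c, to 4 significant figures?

u ≈ 0.7194c

Compose boost 2: (0.448 + 0.218)/(1 + 0.448×0.218) = 0.6660/1.09766 = 0.606743
Compose boost 3: (0.200 + 0.606743)/(1 + 0.200×0.606743) = 0.806743/1.12135 = 0.7194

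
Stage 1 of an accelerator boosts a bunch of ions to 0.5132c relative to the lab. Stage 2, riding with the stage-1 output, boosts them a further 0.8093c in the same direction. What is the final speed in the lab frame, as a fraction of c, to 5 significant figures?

u ≈ 0.93441c

Compose boost 2: (0.8093 + 0.5132)/(1 + 0.8093×0.5132) = 1.3225/1.415333 = 0.93441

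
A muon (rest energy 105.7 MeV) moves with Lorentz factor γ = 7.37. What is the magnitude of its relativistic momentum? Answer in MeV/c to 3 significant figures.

p ≈ 772 MeV/c

β = √(1 − 1/γ²) = √(1 − 1/7.37²) = 0.99075
p = γβm₀c = 7.37 × 0.99075 × 105.7 MeV/c = 772 MeV/c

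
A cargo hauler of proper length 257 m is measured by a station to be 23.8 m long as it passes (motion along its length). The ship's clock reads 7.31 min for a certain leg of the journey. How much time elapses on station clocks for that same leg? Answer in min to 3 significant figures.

Δt ≈ 78.9 min

Length contraction ⇒ γ = L₀/L = 257/23.8 = 10.798
Time dilation: Δt = γτ₀ = 10.798 × 7.31 min = 78.9 min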